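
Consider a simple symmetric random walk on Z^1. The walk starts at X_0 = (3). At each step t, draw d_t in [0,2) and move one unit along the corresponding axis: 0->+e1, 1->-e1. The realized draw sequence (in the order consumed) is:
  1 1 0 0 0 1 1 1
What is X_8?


(1)

t=0: X=(3), d=1 → -e1, X_1=(2)
t=1: X=(2), d=1 → -e1, X_2=(1)
t=2: X=(1), d=0 → +e1, X_3=(2)
t=3: X=(2), d=0 → +e1, X_4=(3)
t=4: X=(3), d=0 → +e1, X_5=(4)
t=5: X=(4), d=1 → -e1, X_6=(3)
t=6: X=(3), d=1 → -e1, X_7=(2)
t=7: X=(2), d=1 → -e1, X_8=(1)


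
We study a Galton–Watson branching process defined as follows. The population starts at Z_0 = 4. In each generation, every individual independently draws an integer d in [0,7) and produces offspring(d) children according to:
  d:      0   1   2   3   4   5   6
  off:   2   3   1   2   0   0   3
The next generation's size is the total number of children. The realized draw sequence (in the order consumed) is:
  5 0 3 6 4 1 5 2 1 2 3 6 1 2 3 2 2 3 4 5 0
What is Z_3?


gen 0: Z_0=4, draws=[5, 0, 3, 6], offspring=[0, 2, 2, 3], Z_1=7
gen 1: Z_1=7, draws=[4, 1, 5, 2, 1, 2, 3], offspring=[0, 3, 0, 1, 3, 1, 2], Z_2=10
gen 2: Z_2=10, draws=[6, 1, 2, 3, 2, 2, 3, 4, 5, 0], offspring=[3, 3, 1, 2, 1, 1, 2, 0, 0, 2], Z_3=15

15


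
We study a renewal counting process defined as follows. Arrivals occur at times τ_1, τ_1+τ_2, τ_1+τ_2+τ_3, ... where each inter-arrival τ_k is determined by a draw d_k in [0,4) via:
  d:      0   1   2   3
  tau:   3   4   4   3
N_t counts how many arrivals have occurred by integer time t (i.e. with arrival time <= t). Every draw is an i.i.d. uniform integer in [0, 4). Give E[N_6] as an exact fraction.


Inter-arrival values over d=0..3: [3, 4, 4, 3]
Each d has probability 1/4, so the pmf of τ is: f(3) = 1/2, f(4) = 1/2
Renewal equation for m(n) = E[N_n]: condition on τ_1 = k (if k <= n, one arrival plus a fresh copy on the remaining n−k steps): m(n) = F(n) + Σ_{k<=n} f(k)·m(n−k), where F(n) = P(τ <= n) and m(0) = 0
m(1) = F(1) = 0
m(2) = F(2) = 0
m(3) = F(3) = 1/2
m(4) = F(4) = 1
m(5) = F(5) = 1
m(6) = F(6) + f(3)·m(3) = 1 + 1/2·1/2 = 5/4
E[N_6] = m(6) = 5/4

5/4


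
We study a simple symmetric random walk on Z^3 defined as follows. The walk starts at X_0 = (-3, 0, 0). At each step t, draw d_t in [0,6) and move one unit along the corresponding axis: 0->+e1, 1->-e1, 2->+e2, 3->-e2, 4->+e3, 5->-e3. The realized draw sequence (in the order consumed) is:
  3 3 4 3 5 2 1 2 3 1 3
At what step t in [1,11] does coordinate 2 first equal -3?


4

t=0: X=(-3, 0, 0), d=3 → -e2, X_1=(-3, -1, 0)
t=1: X=(-3, -1, 0), d=3 → -e2, X_2=(-3, -2, 0)
t=2: X=(-3, -2, 0), d=4 → +e3, X_3=(-3, -2, 1)
t=3: X=(-3, -2, 1), d=3 → -e2, X_4=(-3, -3, 1)
t=4: X=(-3, -3, 1), d=5 → -e3, X_5=(-3, -3, 0)
t=5: X=(-3, -3, 0), d=2 → +e2, X_6=(-3, -2, 0)
t=6: X=(-3, -2, 0), d=1 → -e1, X_7=(-4, -2, 0)
t=7: X=(-4, -2, 0), d=2 → +e2, X_8=(-4, -1, 0)
t=8: X=(-4, -1, 0), d=3 → -e2, X_9=(-4, -2, 0)
t=9: X=(-4, -2, 0), d=1 → -e1, X_10=(-5, -2, 0)
t=10: X=(-5, -2, 0), d=3 → -e2, X_11=(-5, -3, 0)


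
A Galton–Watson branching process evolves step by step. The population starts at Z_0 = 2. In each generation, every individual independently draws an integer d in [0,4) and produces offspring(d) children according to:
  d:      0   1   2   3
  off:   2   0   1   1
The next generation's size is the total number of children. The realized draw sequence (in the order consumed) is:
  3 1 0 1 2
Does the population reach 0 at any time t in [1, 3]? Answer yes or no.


gen 0: Z_0=2, draws=[3, 1], offspring=[1, 0], Z_1=1
gen 1: Z_1=1, draws=[0], offspring=[2], Z_2=2
gen 2: Z_2=2, draws=[1, 2], offspring=[0, 1], Z_3=1

no


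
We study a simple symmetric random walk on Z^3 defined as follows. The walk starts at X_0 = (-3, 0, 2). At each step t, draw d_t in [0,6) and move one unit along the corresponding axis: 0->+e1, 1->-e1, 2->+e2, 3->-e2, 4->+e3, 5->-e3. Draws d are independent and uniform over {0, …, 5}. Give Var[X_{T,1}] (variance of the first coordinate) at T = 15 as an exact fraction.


Outcome values over d=0..5: [1, -1, 0, 0, 0, 0]
Σy = 0, Σy² = 2, M = 6
μ = 0/6 = 0,  σ² = 2/6 − (0)² = 1/3
Independent increments: Var[X_15] = 15·σ² = 15·(1/3) = 5

5


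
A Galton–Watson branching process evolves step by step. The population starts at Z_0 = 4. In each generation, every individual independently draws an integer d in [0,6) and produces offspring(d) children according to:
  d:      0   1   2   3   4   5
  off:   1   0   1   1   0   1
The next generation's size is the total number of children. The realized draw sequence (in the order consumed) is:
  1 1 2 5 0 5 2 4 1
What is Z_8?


0

gen 0: Z_0=4, draws=[1, 1, 2, 5], offspring=[0, 0, 1, 1], Z_1=2
gen 1: Z_1=2, draws=[0, 5], offspring=[1, 1], Z_2=2
gen 2: Z_2=2, draws=[2, 4], offspring=[1, 0], Z_3=1
gen 3: Z_3=1, draws=[1], offspring=[0], Z_4=0
gen 4: Z_4=0, draws=[], offspring=[], Z_5=0
gen 5: Z_5=0, draws=[], offspring=[], Z_6=0
gen 6: Z_6=0, draws=[], offspring=[], Z_7=0
gen 7: Z_7=0, draws=[], offspring=[], Z_8=0


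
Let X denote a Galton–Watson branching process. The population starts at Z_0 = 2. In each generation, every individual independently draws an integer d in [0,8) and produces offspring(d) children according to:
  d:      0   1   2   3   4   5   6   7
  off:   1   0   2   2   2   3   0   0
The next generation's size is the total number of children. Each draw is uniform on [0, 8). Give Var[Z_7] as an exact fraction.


18329359375/134217728

Outcome values over d=0..7: [1, 0, 2, 2, 2, 3, 0, 0]
Σy = 10, Σy² = 22, M = 8
μ = 10/8 = 5/4,  σ² = 22/8 − (5/4)² = 19/16
V_0 = 0, E_0 = 2
V_1 = 19/16·E_0 + (5/4)²·V_0 = 19/8;  E_1 = 5/2
V_2 = 19/16·E_1 + (5/4)²·V_1 = 855/128;  E_2 = 25/8
V_3 = 19/16·E_2 + (5/4)²·V_2 = 28975/2048;  E_3 = 125/32
V_4 = 19/16·E_3 + (5/4)²·V_3 = 876375/32768;  E_4 = 625/128
V_5 = 19/16·E_4 + (5/4)²·V_4 = 24949375/524288;  E_5 = 3125/512
V_6 = 19/16·E_5 + (5/4)²·V_5 = 684534375/8388608;  E_6 = 15625/2048
V_7 = 19/16·E_6 + (5/4)²·V_6 = 18329359375/134217728;  E_7 = 78125/8192


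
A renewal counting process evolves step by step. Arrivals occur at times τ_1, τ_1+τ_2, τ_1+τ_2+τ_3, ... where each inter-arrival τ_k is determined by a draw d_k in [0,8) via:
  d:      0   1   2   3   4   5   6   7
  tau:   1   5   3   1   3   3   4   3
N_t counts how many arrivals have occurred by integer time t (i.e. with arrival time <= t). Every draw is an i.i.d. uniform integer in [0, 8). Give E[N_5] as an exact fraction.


Inter-arrival values over d=0..7: [1, 5, 3, 1, 3, 3, 4, 3]
Each d has probability 1/8, so the pmf of τ is: f(1) = 1/4, f(3) = 1/2, f(4) = 1/8, f(5) = 1/8
Renewal equation for m(n) = E[N_n]: condition on τ_1 = k (if k <= n, one arrival plus a fresh copy on the remaining n−k steps): m(n) = F(n) + Σ_{k<=n} f(k)·m(n−k), where F(n) = P(τ <= n) and m(0) = 0
m(1) = F(1) = 1/4
m(2) = F(2) + f(1)·m(1) = 1/4 + 1/4·1/4 = 5/16
m(3) = F(3) + f(1)·m(2) = 3/4 + 1/4·5/16 = 53/64
m(4) = F(4) + f(1)·m(3) + f(3)·m(1) = 7/8 + 1/4·53/64 + 1/2·1/4 = 309/256
m(5) = F(5) + f(1)·m(4) + f(3)·m(2) + f(4)·m(1) = 1 + 1/4·309/256 + 1/2·5/16 + 1/8·1/4 = 1525/1024
E[N_5] = m(5) = 1525/1024

1525/1024


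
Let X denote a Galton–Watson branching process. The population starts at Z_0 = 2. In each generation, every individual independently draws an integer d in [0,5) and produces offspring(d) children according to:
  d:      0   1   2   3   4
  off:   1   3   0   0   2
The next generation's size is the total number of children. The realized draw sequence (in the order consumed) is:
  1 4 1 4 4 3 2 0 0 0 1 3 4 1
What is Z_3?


11

gen 0: Z_0=2, draws=[1, 4], offspring=[3, 2], Z_1=5
gen 1: Z_1=5, draws=[1, 4, 4, 3, 2], offspring=[3, 2, 2, 0, 0], Z_2=7
gen 2: Z_2=7, draws=[0, 0, 0, 1, 3, 4, 1], offspring=[1, 1, 1, 3, 0, 2, 3], Z_3=11


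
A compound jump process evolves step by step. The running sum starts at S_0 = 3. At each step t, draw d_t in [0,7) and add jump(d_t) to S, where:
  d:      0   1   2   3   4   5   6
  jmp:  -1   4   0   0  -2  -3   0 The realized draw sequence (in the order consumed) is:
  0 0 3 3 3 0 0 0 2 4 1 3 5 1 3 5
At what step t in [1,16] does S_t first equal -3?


t=0: S=3, d=0, jump=-1, S_1=2
t=1: S=2, d=0, jump=-1, S_2=1
t=2: S=1, d=3, jump=0, S_3=1
t=3: S=1, d=3, jump=0, S_4=1
t=4: S=1, d=3, jump=0, S_5=1
t=5: S=1, d=0, jump=-1, S_6=0
t=6: S=0, d=0, jump=-1, S_7=-1
t=7: S=-1, d=0, jump=-1, S_8=-2
t=8: S=-2, d=2, jump=0, S_9=-2
t=9: S=-2, d=4, jump=-2, S_10=-4
t=10: S=-4, d=1, jump=4, S_11=0
t=11: S=0, d=3, jump=0, S_12=0
t=12: S=0, d=5, jump=-3, S_13=-3
t=13: S=-3, d=1, jump=4, S_14=1
t=14: S=1, d=3, jump=0, S_15=1
t=15: S=1, d=5, jump=-3, S_16=-2

13


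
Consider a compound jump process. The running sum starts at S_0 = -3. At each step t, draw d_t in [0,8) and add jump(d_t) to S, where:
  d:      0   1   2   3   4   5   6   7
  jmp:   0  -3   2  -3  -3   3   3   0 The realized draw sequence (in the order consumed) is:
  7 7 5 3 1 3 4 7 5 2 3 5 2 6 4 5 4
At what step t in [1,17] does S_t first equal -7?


10

t=0: S=-3, d=7, jump=0, S_1=-3
t=1: S=-3, d=7, jump=0, S_2=-3
t=2: S=-3, d=5, jump=3, S_3=0
t=3: S=0, d=3, jump=-3, S_4=-3
t=4: S=-3, d=1, jump=-3, S_5=-6
t=5: S=-6, d=3, jump=-3, S_6=-9
t=6: S=-9, d=4, jump=-3, S_7=-12
t=7: S=-12, d=7, jump=0, S_8=-12
t=8: S=-12, d=5, jump=3, S_9=-9
t=9: S=-9, d=2, jump=2, S_10=-7
t=10: S=-7, d=3, jump=-3, S_11=-10
t=11: S=-10, d=5, jump=3, S_12=-7
t=12: S=-7, d=2, jump=2, S_13=-5
t=13: S=-5, d=6, jump=3, S_14=-2
t=14: S=-2, d=4, jump=-3, S_15=-5
t=15: S=-5, d=5, jump=3, S_16=-2
t=16: S=-2, d=4, jump=-3, S_17=-5


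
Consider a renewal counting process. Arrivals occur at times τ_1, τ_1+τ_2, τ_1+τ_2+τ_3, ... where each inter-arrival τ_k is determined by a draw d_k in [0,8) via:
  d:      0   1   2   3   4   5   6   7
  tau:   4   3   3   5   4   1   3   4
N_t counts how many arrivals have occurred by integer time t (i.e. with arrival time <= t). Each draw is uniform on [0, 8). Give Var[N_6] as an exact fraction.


Inter-arrival values over d=0..7: [4, 3, 3, 5, 4, 1, 3, 4]
Each d has probability 1/8, so the pmf of τ is: f(1) = 1/8, f(3) = 3/8, f(4) = 3/8, f(5) = 1/8
Let p_n(j) = P(N_n = j), with p_0 = [1]. Condition on τ_1: p_n(0) = P(τ > n), and for j >= 1, p_n(j) = Σ_{k<=n} f(k)·p_{n−k}(j−1)
p_1 = [7/8, 1/8]  (j = 0..1)
p_2 = [7/8, 7/64, 1/64]  (j = 0..2)
p_3 = [1/2, 31/64, 7/512, 1/512]  (j = 0..3)
p_4 = [1/8, 49/64, 55/512, 7/4096, 1/4096]  (j = 0..4)
p_5 = [0, 51/64, 47/256, 79/4096, 7/32768, 1/32768]  (j = 0..5)
p_6 = [0, 5/8, 173/512, 139/4096, 103/32768, 7/262144, 1/262144]  (j = 0..6)
E[N_6] = Σ j·p_6(j) = 371017/262144;  E[N_6²] = Σ j²·p_6(j) = 611603/262144
Var[N_6] = 611603/262144 − (371017/262144)² = 22674442543/68719476736

22674442543/68719476736


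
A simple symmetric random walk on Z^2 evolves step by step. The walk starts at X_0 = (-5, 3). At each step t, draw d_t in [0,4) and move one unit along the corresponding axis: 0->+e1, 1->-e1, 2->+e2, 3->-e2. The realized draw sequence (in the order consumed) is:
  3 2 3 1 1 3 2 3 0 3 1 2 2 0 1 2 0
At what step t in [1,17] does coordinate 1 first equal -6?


4

t=0: X=(-5, 3), d=3 → -e2, X_1=(-5, 2)
t=1: X=(-5, 2), d=2 → +e2, X_2=(-5, 3)
t=2: X=(-5, 3), d=3 → -e2, X_3=(-5, 2)
t=3: X=(-5, 2), d=1 → -e1, X_4=(-6, 2)
t=4: X=(-6, 2), d=1 → -e1, X_5=(-7, 2)
t=5: X=(-7, 2), d=3 → -e2, X_6=(-7, 1)
t=6: X=(-7, 1), d=2 → +e2, X_7=(-7, 2)
t=7: X=(-7, 2), d=3 → -e2, X_8=(-7, 1)
t=8: X=(-7, 1), d=0 → +e1, X_9=(-6, 1)
t=9: X=(-6, 1), d=3 → -e2, X_10=(-6, 0)
t=10: X=(-6, 0), d=1 → -e1, X_11=(-7, 0)
t=11: X=(-7, 0), d=2 → +e2, X_12=(-7, 1)
t=12: X=(-7, 1), d=2 → +e2, X_13=(-7, 2)
t=13: X=(-7, 2), d=0 → +e1, X_14=(-6, 2)
t=14: X=(-6, 2), d=1 → -e1, X_15=(-7, 2)
t=15: X=(-7, 2), d=2 → +e2, X_16=(-7, 3)
t=16: X=(-7, 3), d=0 → +e1, X_17=(-6, 3)


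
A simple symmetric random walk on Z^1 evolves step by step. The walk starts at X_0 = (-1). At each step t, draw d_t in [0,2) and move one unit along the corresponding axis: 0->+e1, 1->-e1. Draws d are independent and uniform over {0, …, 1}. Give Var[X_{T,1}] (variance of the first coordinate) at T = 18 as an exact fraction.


Outcome values over d=0..1: [1, -1]
Σy = 0, Σy² = 2, M = 2
μ = 0/2 = 0,  σ² = 2/2 − (0)² = 1
Independent increments: Var[X_18] = 18·σ² = 18·(1) = 18

18


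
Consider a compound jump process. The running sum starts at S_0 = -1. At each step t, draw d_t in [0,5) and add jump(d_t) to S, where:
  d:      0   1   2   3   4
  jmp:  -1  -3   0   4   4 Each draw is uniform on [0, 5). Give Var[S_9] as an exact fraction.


1746/25

Outcome values over d=0..4: [-1, -3, 0, 4, 4]
Σy = 4, Σy² = 42, M = 5
μ = 4/5 = 4/5,  σ² = 42/5 − (4/5)² = 194/25
Independent increments: Var[S_9] = 9·σ² = 9·(194/25) = 1746/25


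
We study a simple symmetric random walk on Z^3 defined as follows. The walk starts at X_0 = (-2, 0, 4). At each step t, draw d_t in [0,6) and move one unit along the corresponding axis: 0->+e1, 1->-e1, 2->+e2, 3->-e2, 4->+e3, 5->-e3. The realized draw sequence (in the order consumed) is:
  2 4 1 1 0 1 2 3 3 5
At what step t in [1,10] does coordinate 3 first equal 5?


2

t=0: X=(-2, 0, 4), d=2 → +e2, X_1=(-2, 1, 4)
t=1: X=(-2, 1, 4), d=4 → +e3, X_2=(-2, 1, 5)
t=2: X=(-2, 1, 5), d=1 → -e1, X_3=(-3, 1, 5)
t=3: X=(-3, 1, 5), d=1 → -e1, X_4=(-4, 1, 5)
t=4: X=(-4, 1, 5), d=0 → +e1, X_5=(-3, 1, 5)
t=5: X=(-3, 1, 5), d=1 → -e1, X_6=(-4, 1, 5)
t=6: X=(-4, 1, 5), d=2 → +e2, X_7=(-4, 2, 5)
t=7: X=(-4, 2, 5), d=3 → -e2, X_8=(-4, 1, 5)
t=8: X=(-4, 1, 5), d=3 → -e2, X_9=(-4, 0, 5)
t=9: X=(-4, 0, 5), d=5 → -e3, X_10=(-4, 0, 4)


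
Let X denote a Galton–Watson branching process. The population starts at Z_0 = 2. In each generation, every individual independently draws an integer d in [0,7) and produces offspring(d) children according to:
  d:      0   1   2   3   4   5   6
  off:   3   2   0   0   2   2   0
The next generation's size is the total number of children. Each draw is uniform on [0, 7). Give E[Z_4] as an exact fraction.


Outcome values over d=0..6: [3, 2, 0, 0, 2, 2, 0]
Σy = 9, Σy² = 21, M = 7
μ = 9/7 = 9/7,  σ² = 21/7 − (9/7)² = 66/49
E[Z_0] = 2
E[Z_1] = 9/7·E[Z_0] = 18/7
E[Z_2] = 9/7·E[Z_1] = 162/49
E[Z_3] = 9/7·E[Z_2] = 1458/343
E[Z_4] = 9/7·E[Z_3] = 13122/2401

13122/2401


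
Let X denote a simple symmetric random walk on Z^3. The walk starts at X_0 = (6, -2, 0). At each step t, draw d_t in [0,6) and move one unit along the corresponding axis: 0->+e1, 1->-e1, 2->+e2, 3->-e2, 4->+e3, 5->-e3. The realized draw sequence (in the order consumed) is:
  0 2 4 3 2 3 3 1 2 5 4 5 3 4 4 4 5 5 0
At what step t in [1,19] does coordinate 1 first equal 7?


1

t=0: X=(6, -2, 0), d=0 → +e1, X_1=(7, -2, 0)
t=1: X=(7, -2, 0), d=2 → +e2, X_2=(7, -1, 0)
t=2: X=(7, -1, 0), d=4 → +e3, X_3=(7, -1, 1)
t=3: X=(7, -1, 1), d=3 → -e2, X_4=(7, -2, 1)
t=4: X=(7, -2, 1), d=2 → +e2, X_5=(7, -1, 1)
t=5: X=(7, -1, 1), d=3 → -e2, X_6=(7, -2, 1)
t=6: X=(7, -2, 1), d=3 → -e2, X_7=(7, -3, 1)
t=7: X=(7, -3, 1), d=1 → -e1, X_8=(6, -3, 1)
t=8: X=(6, -3, 1), d=2 → +e2, X_9=(6, -2, 1)
t=9: X=(6, -2, 1), d=5 → -e3, X_10=(6, -2, 0)
t=10: X=(6, -2, 0), d=4 → +e3, X_11=(6, -2, 1)
t=11: X=(6, -2, 1), d=5 → -e3, X_12=(6, -2, 0)
t=12: X=(6, -2, 0), d=3 → -e2, X_13=(6, -3, 0)
t=13: X=(6, -3, 0), d=4 → +e3, X_14=(6, -3, 1)
t=14: X=(6, -3, 1), d=4 → +e3, X_15=(6, -3, 2)
t=15: X=(6, -3, 2), d=4 → +e3, X_16=(6, -3, 3)
t=16: X=(6, -3, 3), d=5 → -e3, X_17=(6, -3, 2)
t=17: X=(6, -3, 2), d=5 → -e3, X_18=(6, -3, 1)
t=18: X=(6, -3, 1), d=0 → +e1, X_19=(7, -3, 1)


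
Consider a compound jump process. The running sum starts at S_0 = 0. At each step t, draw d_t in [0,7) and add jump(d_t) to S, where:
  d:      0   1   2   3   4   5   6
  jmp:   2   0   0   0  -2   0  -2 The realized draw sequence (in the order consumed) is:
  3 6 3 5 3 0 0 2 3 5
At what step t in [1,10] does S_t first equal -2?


2

t=0: S=0, d=3, jump=0, S_1=0
t=1: S=0, d=6, jump=-2, S_2=-2
t=2: S=-2, d=3, jump=0, S_3=-2
t=3: S=-2, d=5, jump=0, S_4=-2
t=4: S=-2, d=3, jump=0, S_5=-2
t=5: S=-2, d=0, jump=2, S_6=0
t=6: S=0, d=0, jump=2, S_7=2
t=7: S=2, d=2, jump=0, S_8=2
t=8: S=2, d=3, jump=0, S_9=2
t=9: S=2, d=5, jump=0, S_10=2


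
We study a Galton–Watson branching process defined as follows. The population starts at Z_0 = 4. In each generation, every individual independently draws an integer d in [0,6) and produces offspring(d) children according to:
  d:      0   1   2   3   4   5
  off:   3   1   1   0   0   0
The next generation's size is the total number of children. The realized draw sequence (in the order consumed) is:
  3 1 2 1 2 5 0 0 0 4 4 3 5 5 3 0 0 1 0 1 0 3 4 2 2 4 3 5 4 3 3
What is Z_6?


2

gen 0: Z_0=4, draws=[3, 1, 2, 1], offspring=[0, 1, 1, 1], Z_1=3
gen 1: Z_1=3, draws=[2, 5, 0], offspring=[1, 0, 3], Z_2=4
gen 2: Z_2=4, draws=[0, 0, 4, 4], offspring=[3, 3, 0, 0], Z_3=6
gen 3: Z_3=6, draws=[3, 5, 5, 3, 0, 0], offspring=[0, 0, 0, 0, 3, 3], Z_4=6
gen 4: Z_4=6, draws=[1, 0, 1, 0, 3, 4], offspring=[1, 3, 1, 3, 0, 0], Z_5=8
gen 5: Z_5=8, draws=[2, 2, 4, 3, 5, 4, 3, 3], offspring=[1, 1, 0, 0, 0, 0, 0, 0], Z_6=2


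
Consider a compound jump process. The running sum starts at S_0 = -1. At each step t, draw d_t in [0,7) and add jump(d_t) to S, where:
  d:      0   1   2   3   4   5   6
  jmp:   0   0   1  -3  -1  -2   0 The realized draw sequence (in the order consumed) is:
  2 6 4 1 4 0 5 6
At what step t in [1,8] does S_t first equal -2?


5

t=0: S=-1, d=2, jump=1, S_1=0
t=1: S=0, d=6, jump=0, S_2=0
t=2: S=0, d=4, jump=-1, S_3=-1
t=3: S=-1, d=1, jump=0, S_4=-1
t=4: S=-1, d=4, jump=-1, S_5=-2
t=5: S=-2, d=0, jump=0, S_6=-2
t=6: S=-2, d=5, jump=-2, S_7=-4
t=7: S=-4, d=6, jump=0, S_8=-4


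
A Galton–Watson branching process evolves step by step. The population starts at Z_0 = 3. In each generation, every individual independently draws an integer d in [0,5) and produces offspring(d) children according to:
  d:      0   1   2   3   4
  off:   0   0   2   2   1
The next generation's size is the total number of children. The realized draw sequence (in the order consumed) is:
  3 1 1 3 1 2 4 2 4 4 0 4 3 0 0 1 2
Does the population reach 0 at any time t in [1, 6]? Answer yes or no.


gen 0: Z_0=3, draws=[3, 1, 1], offspring=[2, 0, 0], Z_1=2
gen 1: Z_1=2, draws=[3, 1], offspring=[2, 0], Z_2=2
gen 2: Z_2=2, draws=[2, 4], offspring=[2, 1], Z_3=3
gen 3: Z_3=3, draws=[2, 4, 4], offspring=[2, 1, 1], Z_4=4
gen 4: Z_4=4, draws=[0, 4, 3, 0], offspring=[0, 1, 2, 0], Z_5=3
gen 5: Z_5=3, draws=[0, 1, 2], offspring=[0, 0, 2], Z_6=2

no


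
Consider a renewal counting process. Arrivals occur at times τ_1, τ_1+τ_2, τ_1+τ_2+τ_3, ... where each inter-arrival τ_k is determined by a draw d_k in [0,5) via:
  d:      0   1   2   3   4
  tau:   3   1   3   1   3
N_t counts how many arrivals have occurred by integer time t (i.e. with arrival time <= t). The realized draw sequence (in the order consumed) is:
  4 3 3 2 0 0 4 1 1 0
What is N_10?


4

draw d_1=4: τ_1=3, arrival time A_1=3
draw d_2=3: τ_2=1, arrival time A_2=4
draw d_3=3: τ_3=1, arrival time A_3=5
draw d_4=2: τ_4=3, arrival time A_4=8
draw d_5=0: τ_5=3, arrival time A_5=11
draw d_6=0: τ_6=3, arrival time A_6=14
draw d_7=4: τ_7=3, arrival time A_7=17
draw d_8=1: τ_8=1, arrival time A_8=18
draw d_9=1: τ_9=1, arrival time A_9=19
draw d_10=0: τ_10=3, arrival time A_10=22
N_t over t=0..10: 0:0 1:0 2:0 3:1 4:2 5:3 6:3 7:3 8:4 9:4 10:4


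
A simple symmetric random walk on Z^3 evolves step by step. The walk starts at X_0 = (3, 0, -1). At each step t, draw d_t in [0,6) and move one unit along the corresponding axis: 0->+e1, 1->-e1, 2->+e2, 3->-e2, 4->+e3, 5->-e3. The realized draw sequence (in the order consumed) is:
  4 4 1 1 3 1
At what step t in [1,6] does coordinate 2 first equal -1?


5

t=0: X=(3, 0, -1), d=4 → +e3, X_1=(3, 0, 0)
t=1: X=(3, 0, 0), d=4 → +e3, X_2=(3, 0, 1)
t=2: X=(3, 0, 1), d=1 → -e1, X_3=(2, 0, 1)
t=3: X=(2, 0, 1), d=1 → -e1, X_4=(1, 0, 1)
t=4: X=(1, 0, 1), d=3 → -e2, X_5=(1, -1, 1)
t=5: X=(1, -1, 1), d=1 → -e1, X_6=(0, -1, 1)


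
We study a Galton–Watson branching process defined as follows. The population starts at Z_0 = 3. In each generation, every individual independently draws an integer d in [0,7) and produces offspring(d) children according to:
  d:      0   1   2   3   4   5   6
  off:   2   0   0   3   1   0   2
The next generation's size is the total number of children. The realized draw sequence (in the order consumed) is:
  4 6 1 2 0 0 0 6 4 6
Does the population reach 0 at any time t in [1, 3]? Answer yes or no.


no

gen 0: Z_0=3, draws=[4, 6, 1], offspring=[1, 2, 0], Z_1=3
gen 1: Z_1=3, draws=[2, 0, 0], offspring=[0, 2, 2], Z_2=4
gen 2: Z_2=4, draws=[0, 6, 4, 6], offspring=[2, 2, 1, 2], Z_3=7


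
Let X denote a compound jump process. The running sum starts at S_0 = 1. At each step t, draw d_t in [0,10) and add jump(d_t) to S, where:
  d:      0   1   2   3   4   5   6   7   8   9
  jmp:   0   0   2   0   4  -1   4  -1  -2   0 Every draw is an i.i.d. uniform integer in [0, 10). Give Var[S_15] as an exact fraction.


288/5

Outcome values over d=0..9: [0, 0, 2, 0, 4, -1, 4, -1, -2, 0]
Σy = 6, Σy² = 42, M = 10
μ = 6/10 = 3/5,  σ² = 42/10 − (3/5)² = 96/25
Independent increments: Var[S_15] = 15·σ² = 15·(96/25) = 288/5


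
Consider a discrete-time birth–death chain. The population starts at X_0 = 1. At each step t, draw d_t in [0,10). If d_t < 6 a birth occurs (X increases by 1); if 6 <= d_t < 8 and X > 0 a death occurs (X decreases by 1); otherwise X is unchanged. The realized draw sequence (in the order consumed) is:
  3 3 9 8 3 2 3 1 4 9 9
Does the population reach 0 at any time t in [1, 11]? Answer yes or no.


no

t=0: X=1, d=3 → birth, X_1=2
t=1: X=2, d=3 → birth, X_2=3
t=2: X=3, d=9 → hold, X_3=3
t=3: X=3, d=8 → hold, X_4=3
t=4: X=3, d=3 → birth, X_5=4
t=5: X=4, d=2 → birth, X_6=5
t=6: X=5, d=3 → birth, X_7=6
t=7: X=6, d=1 → birth, X_8=7
t=8: X=7, d=4 → birth, X_9=8
t=9: X=8, d=9 → hold, X_10=8
t=10: X=8, d=9 → hold, X_11=8


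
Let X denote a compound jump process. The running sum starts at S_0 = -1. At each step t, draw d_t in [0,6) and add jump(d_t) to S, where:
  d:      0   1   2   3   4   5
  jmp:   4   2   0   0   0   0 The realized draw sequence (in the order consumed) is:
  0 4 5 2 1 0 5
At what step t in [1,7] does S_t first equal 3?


t=0: S=-1, d=0, jump=4, S_1=3
t=1: S=3, d=4, jump=0, S_2=3
t=2: S=3, d=5, jump=0, S_3=3
t=3: S=3, d=2, jump=0, S_4=3
t=4: S=3, d=1, jump=2, S_5=5
t=5: S=5, d=0, jump=4, S_6=9
t=6: S=9, d=5, jump=0, S_7=9

1


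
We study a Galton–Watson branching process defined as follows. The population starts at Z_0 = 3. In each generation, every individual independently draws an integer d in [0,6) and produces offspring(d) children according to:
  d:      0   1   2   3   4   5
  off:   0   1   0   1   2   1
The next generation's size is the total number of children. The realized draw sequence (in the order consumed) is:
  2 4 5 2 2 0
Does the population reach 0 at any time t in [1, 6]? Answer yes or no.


gen 0: Z_0=3, draws=[2, 4, 5], offspring=[0, 2, 1], Z_1=3
gen 1: Z_1=3, draws=[2, 2, 0], offspring=[0, 0, 0], Z_2=0
gen 2: Z_2=0, draws=[], offspring=[], Z_3=0
gen 3: Z_3=0, draws=[], offspring=[], Z_4=0
gen 4: Z_4=0, draws=[], offspring=[], Z_5=0
gen 5: Z_5=0, draws=[], offspring=[], Z_6=0

yes


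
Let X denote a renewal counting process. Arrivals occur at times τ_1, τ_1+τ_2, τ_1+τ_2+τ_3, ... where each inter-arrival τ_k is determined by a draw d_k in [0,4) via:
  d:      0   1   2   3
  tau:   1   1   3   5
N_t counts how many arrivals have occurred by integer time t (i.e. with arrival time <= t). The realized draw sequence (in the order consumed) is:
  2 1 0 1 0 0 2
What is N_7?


5

draw d_1=2: τ_1=3, arrival time A_1=3
draw d_2=1: τ_2=1, arrival time A_2=4
draw d_3=0: τ_3=1, arrival time A_3=5
draw d_4=1: τ_4=1, arrival time A_4=6
draw d_5=0: τ_5=1, arrival time A_5=7
draw d_6=0: τ_6=1, arrival time A_6=8
draw d_7=2: τ_7=3, arrival time A_7=11
N_t over t=0..7: 0:0 1:0 2:0 3:1 4:2 5:3 6:4 7:5


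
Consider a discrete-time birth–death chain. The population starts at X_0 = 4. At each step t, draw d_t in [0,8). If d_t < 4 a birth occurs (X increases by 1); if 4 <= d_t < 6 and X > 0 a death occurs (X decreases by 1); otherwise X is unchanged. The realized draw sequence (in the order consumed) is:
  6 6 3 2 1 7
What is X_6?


t=0: X=4, d=6 → hold, X_1=4
t=1: X=4, d=6 → hold, X_2=4
t=2: X=4, d=3 → birth, X_3=5
t=3: X=5, d=2 → birth, X_4=6
t=4: X=6, d=1 → birth, X_5=7
t=5: X=7, d=7 → hold, X_6=7

7


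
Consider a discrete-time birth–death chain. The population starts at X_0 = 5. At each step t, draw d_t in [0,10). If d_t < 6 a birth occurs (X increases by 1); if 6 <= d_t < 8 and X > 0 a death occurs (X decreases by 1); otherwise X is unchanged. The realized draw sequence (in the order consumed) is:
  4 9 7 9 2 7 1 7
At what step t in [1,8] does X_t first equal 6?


t=0: X=5, d=4 → birth, X_1=6
t=1: X=6, d=9 → hold, X_2=6
t=2: X=6, d=7 → death, X_3=5
t=3: X=5, d=9 → hold, X_4=5
t=4: X=5, d=2 → birth, X_5=6
t=5: X=6, d=7 → death, X_6=5
t=6: X=5, d=1 → birth, X_7=6
t=7: X=6, d=7 → death, X_8=5

1


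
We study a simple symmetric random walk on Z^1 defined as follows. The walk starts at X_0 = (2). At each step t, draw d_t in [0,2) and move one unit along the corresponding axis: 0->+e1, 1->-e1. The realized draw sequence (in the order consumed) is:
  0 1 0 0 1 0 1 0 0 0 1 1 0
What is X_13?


(5)

t=0: X=(2), d=0 → +e1, X_1=(3)
t=1: X=(3), d=1 → -e1, X_2=(2)
t=2: X=(2), d=0 → +e1, X_3=(3)
t=3: X=(3), d=0 → +e1, X_4=(4)
t=4: X=(4), d=1 → -e1, X_5=(3)
t=5: X=(3), d=0 → +e1, X_6=(4)
t=6: X=(4), d=1 → -e1, X_7=(3)
t=7: X=(3), d=0 → +e1, X_8=(4)
t=8: X=(4), d=0 → +e1, X_9=(5)
t=9: X=(5), d=0 → +e1, X_10=(6)
t=10: X=(6), d=1 → -e1, X_11=(5)
t=11: X=(5), d=1 → -e1, X_12=(4)
t=12: X=(4), d=0 → +e1, X_13=(5)


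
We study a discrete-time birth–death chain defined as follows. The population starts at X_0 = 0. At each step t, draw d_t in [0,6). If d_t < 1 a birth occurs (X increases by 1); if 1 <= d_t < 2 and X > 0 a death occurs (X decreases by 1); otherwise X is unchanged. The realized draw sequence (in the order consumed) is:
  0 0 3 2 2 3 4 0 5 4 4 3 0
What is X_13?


4

t=0: X=0, d=0 → birth, X_1=1
t=1: X=1, d=0 → birth, X_2=2
t=2: X=2, d=3 → hold, X_3=2
t=3: X=2, d=2 → hold, X_4=2
t=4: X=2, d=2 → hold, X_5=2
t=5: X=2, d=3 → hold, X_6=2
t=6: X=2, d=4 → hold, X_7=2
t=7: X=2, d=0 → birth, X_8=3
t=8: X=3, d=5 → hold, X_9=3
t=9: X=3, d=4 → hold, X_10=3
t=10: X=3, d=4 → hold, X_11=3
t=11: X=3, d=3 → hold, X_12=3
t=12: X=3, d=0 → birth, X_13=4


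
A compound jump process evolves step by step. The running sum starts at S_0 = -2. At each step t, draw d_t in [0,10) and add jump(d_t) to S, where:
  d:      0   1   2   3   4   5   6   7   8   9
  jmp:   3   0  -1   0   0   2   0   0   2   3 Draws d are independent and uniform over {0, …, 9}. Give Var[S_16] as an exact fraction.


Outcome values over d=0..9: [3, 0, -1, 0, 0, 2, 0, 0, 2, 3]
Σy = 9, Σy² = 27, M = 10
μ = 9/10 = 9/10,  σ² = 27/10 − (9/10)² = 189/100
Independent increments: Var[S_16] = 16·σ² = 16·(189/100) = 756/25

756/25


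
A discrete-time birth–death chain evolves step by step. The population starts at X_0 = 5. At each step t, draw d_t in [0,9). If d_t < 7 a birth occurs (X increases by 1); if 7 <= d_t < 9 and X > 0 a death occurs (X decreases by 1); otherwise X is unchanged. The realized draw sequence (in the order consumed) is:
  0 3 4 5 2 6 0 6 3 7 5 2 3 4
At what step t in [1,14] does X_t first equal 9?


t=0: X=5, d=0 → birth, X_1=6
t=1: X=6, d=3 → birth, X_2=7
t=2: X=7, d=4 → birth, X_3=8
t=3: X=8, d=5 → birth, X_4=9
t=4: X=9, d=2 → birth, X_5=10
t=5: X=10, d=6 → birth, X_6=11
t=6: X=11, d=0 → birth, X_7=12
t=7: X=12, d=6 → birth, X_8=13
t=8: X=13, d=3 → birth, X_9=14
t=9: X=14, d=7 → death, X_10=13
t=10: X=13, d=5 → birth, X_11=14
t=11: X=14, d=2 → birth, X_12=15
t=12: X=15, d=3 → birth, X_13=16
t=13: X=16, d=4 → birth, X_14=17

4


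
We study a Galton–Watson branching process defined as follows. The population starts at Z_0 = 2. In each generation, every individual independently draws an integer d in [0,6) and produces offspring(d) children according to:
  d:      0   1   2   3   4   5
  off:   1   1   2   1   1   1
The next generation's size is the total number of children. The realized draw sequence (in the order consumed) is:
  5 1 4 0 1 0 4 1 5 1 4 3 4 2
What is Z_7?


3

gen 0: Z_0=2, draws=[5, 1], offspring=[1, 1], Z_1=2
gen 1: Z_1=2, draws=[4, 0], offspring=[1, 1], Z_2=2
gen 2: Z_2=2, draws=[1, 0], offspring=[1, 1], Z_3=2
gen 3: Z_3=2, draws=[4, 1], offspring=[1, 1], Z_4=2
gen 4: Z_4=2, draws=[5, 1], offspring=[1, 1], Z_5=2
gen 5: Z_5=2, draws=[4, 3], offspring=[1, 1], Z_6=2
gen 6: Z_6=2, draws=[4, 2], offspring=[1, 2], Z_7=3


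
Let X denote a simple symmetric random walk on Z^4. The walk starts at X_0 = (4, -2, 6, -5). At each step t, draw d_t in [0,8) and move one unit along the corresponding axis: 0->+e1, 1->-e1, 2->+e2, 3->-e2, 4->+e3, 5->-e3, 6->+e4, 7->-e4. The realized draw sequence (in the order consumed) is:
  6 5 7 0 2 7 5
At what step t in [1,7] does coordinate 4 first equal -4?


1

t=0: X=(4, -2, 6, -5), d=6 → +e4, X_1=(4, -2, 6, -4)
t=1: X=(4, -2, 6, -4), d=5 → -e3, X_2=(4, -2, 5, -4)
t=2: X=(4, -2, 5, -4), d=7 → -e4, X_3=(4, -2, 5, -5)
t=3: X=(4, -2, 5, -5), d=0 → +e1, X_4=(5, -2, 5, -5)
t=4: X=(5, -2, 5, -5), d=2 → +e2, X_5=(5, -1, 5, -5)
t=5: X=(5, -1, 5, -5), d=7 → -e4, X_6=(5, -1, 5, -6)
t=6: X=(5, -1, 5, -6), d=5 → -e3, X_7=(5, -1, 4, -6)


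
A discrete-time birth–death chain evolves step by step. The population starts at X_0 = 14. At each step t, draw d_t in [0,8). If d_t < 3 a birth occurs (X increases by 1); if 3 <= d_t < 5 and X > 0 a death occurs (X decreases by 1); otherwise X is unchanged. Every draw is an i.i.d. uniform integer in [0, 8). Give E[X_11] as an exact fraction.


X can drop by at most 1 per step and X_0 = 14 > T = 11, so X_t >= 14 − t >= 3 > 0 for every t <= 11: the floor at 0 (the 'and X > 0' condition) never binds. Hence X_11 = X_0 + Σ_{t<11} Y_t with i.i.d. increments Y_t = y(d_t) ∈ {+1, −1, 0}.
Outcome values over d=0..7: [1, 1, 1, -1, -1, 0, 0, 0]
Σy = 1, Σy² = 5, M = 8
μ = 1/8 = 1/8,  σ² = 5/8 − (1/8)² = 39/64
E[X_11] = 14 + 11·(1/8) = 123/8

123/8


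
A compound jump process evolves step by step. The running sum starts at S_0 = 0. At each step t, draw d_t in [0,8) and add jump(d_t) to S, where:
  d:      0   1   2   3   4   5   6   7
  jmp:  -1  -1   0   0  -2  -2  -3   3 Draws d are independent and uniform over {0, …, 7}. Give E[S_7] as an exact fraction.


-21/4

Outcome values over d=0..7: [-1, -1, 0, 0, -2, -2, -3, 3]
Σy = -6, Σy² = 28, M = 8
μ = -6/8 = -3/4,  σ² = 28/8 − (-3/4)² = 47/16
E[S_7] = 0 + 7·(-3/4) = -21/4


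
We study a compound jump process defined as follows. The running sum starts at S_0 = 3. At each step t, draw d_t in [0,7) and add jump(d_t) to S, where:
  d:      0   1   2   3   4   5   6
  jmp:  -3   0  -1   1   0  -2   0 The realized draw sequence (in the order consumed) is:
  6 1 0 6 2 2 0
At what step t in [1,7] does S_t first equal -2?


6

t=0: S=3, d=6, jump=0, S_1=3
t=1: S=3, d=1, jump=0, S_2=3
t=2: S=3, d=0, jump=-3, S_3=0
t=3: S=0, d=6, jump=0, S_4=0
t=4: S=0, d=2, jump=-1, S_5=-1
t=5: S=-1, d=2, jump=-1, S_6=-2
t=6: S=-2, d=0, jump=-3, S_7=-5


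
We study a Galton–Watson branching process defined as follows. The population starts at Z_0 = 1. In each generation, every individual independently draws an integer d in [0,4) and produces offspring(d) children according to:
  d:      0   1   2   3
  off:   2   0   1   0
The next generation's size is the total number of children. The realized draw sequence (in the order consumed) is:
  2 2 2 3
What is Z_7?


0

gen 0: Z_0=1, draws=[2], offspring=[1], Z_1=1
gen 1: Z_1=1, draws=[2], offspring=[1], Z_2=1
gen 2: Z_2=1, draws=[2], offspring=[1], Z_3=1
gen 3: Z_3=1, draws=[3], offspring=[0], Z_4=0
gen 4: Z_4=0, draws=[], offspring=[], Z_5=0
gen 5: Z_5=0, draws=[], offspring=[], Z_6=0
gen 6: Z_6=0, draws=[], offspring=[], Z_7=0


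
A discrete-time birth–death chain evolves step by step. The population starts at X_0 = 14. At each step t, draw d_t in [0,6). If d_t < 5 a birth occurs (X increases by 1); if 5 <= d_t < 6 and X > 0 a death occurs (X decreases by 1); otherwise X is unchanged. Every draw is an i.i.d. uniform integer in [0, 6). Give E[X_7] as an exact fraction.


56/3

X can drop by at most 1 per step and X_0 = 14 > T = 7, so X_t >= 14 − t >= 7 > 0 for every t <= 7: the floor at 0 (the 'and X > 0' condition) never binds. Hence X_7 = X_0 + Σ_{t<7} Y_t with i.i.d. increments Y_t = y(d_t) ∈ {+1, −1, 0}.
Outcome values over d=0..5: [1, 1, 1, 1, 1, -1]
Σy = 4, Σy² = 6, M = 6
μ = 4/6 = 2/3,  σ² = 6/6 − (2/3)² = 5/9
E[X_7] = 14 + 7·(2/3) = 56/3


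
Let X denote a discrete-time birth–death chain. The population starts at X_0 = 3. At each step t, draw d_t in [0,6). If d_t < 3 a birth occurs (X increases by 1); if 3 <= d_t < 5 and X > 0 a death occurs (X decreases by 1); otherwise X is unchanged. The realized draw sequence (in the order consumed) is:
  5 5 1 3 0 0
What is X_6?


5

t=0: X=3, d=5 → hold, X_1=3
t=1: X=3, d=5 → hold, X_2=3
t=2: X=3, d=1 → birth, X_3=4
t=3: X=4, d=3 → death, X_4=3
t=4: X=3, d=0 → birth, X_5=4
t=5: X=4, d=0 → birth, X_6=5


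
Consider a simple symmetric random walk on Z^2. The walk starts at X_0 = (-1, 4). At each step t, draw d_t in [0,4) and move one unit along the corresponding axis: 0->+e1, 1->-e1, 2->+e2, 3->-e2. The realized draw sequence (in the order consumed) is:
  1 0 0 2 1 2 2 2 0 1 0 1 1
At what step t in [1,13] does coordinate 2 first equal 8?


t=0: X=(-1, 4), d=1 → -e1, X_1=(-2, 4)
t=1: X=(-2, 4), d=0 → +e1, X_2=(-1, 4)
t=2: X=(-1, 4), d=0 → +e1, X_3=(0, 4)
t=3: X=(0, 4), d=2 → +e2, X_4=(0, 5)
t=4: X=(0, 5), d=1 → -e1, X_5=(-1, 5)
t=5: X=(-1, 5), d=2 → +e2, X_6=(-1, 6)
t=6: X=(-1, 6), d=2 → +e2, X_7=(-1, 7)
t=7: X=(-1, 7), d=2 → +e2, X_8=(-1, 8)
t=8: X=(-1, 8), d=0 → +e1, X_9=(0, 8)
t=9: X=(0, 8), d=1 → -e1, X_10=(-1, 8)
t=10: X=(-1, 8), d=0 → +e1, X_11=(0, 8)
t=11: X=(0, 8), d=1 → -e1, X_12=(-1, 8)
t=12: X=(-1, 8), d=1 → -e1, X_13=(-2, 8)

8


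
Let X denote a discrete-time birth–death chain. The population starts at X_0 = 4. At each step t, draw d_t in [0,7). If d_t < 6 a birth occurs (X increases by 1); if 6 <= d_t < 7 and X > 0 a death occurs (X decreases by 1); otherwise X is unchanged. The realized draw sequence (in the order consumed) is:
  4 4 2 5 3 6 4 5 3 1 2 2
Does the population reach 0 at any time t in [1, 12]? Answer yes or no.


t=0: X=4, d=4 → birth, X_1=5
t=1: X=5, d=4 → birth, X_2=6
t=2: X=6, d=2 → birth, X_3=7
t=3: X=7, d=5 → birth, X_4=8
t=4: X=8, d=3 → birth, X_5=9
t=5: X=9, d=6 → death, X_6=8
t=6: X=8, d=4 → birth, X_7=9
t=7: X=9, d=5 → birth, X_8=10
t=8: X=10, d=3 → birth, X_9=11
t=9: X=11, d=1 → birth, X_10=12
t=10: X=12, d=2 → birth, X_11=13
t=11: X=13, d=2 → birth, X_12=14

no


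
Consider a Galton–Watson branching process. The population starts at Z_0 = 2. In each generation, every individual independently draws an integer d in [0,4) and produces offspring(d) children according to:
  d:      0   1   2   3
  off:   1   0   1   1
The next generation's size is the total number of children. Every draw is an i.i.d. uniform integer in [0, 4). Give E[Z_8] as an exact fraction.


Outcome values over d=0..3: [1, 0, 1, 1]
Σy = 3, Σy² = 3, M = 4
μ = 3/4 = 3/4,  σ² = 3/4 − (3/4)² = 3/16
E[Z_0] = 2
E[Z_1] = 3/4·E[Z_0] = 3/2
E[Z_2] = 3/4·E[Z_1] = 9/8
E[Z_3] = 3/4·E[Z_2] = 27/32
E[Z_4] = 3/4·E[Z_3] = 81/128
E[Z_5] = 3/4·E[Z_4] = 243/512
E[Z_6] = 3/4·E[Z_5] = 729/2048
E[Z_7] = 3/4·E[Z_6] = 2187/8192
E[Z_8] = 3/4·E[Z_7] = 6561/32768

6561/32768


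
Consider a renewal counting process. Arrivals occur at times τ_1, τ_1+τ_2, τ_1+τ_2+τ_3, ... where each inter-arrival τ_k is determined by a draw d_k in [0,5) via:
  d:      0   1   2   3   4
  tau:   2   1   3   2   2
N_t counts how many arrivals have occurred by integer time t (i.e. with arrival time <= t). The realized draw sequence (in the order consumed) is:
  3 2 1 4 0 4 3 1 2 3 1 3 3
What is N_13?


draw d_1=3: τ_1=2, arrival time A_1=2
draw d_2=2: τ_2=3, arrival time A_2=5
draw d_3=1: τ_3=1, arrival time A_3=6
draw d_4=4: τ_4=2, arrival time A_4=8
draw d_5=0: τ_5=2, arrival time A_5=10
draw d_6=4: τ_6=2, arrival time A_6=12
draw d_7=3: τ_7=2, arrival time A_7=14
draw d_8=1: τ_8=1, arrival time A_8=15
draw d_9=2: τ_9=3, arrival time A_9=18
draw d_10=3: τ_10=2, arrival time A_10=20
draw d_11=1: τ_11=1, arrival time A_11=21
draw d_12=3: τ_12=2, arrival time A_12=23
draw d_13=3: τ_13=2, arrival time A_13=25
N_t over t=0..13: 0:0 1:0 2:1 3:1 4:1 5:2 6:3 7:3 8:4 9:4 10:5 11:5 12:6 13:6

6


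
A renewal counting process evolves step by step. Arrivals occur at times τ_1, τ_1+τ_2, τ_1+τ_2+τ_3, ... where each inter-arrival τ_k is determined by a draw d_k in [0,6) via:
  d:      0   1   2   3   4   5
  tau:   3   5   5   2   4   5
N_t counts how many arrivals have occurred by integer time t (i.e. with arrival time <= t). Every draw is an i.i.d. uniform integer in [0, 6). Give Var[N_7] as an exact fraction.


203/729

Inter-arrival values over d=0..5: [3, 5, 5, 2, 4, 5]
Each d has probability 1/6, so the pmf of τ is: f(2) = 1/6, f(3) = 1/6, f(4) = 1/6, f(5) = 1/2
Let p_n(j) = P(N_n = j), with p_0 = [1]. Condition on τ_1: p_n(0) = P(τ > n), and for j >= 1, p_n(j) = Σ_{k<=n} f(k)·p_{n−k}(j−1)
p_1 = [1]  (j = 0)
p_2 = [5/6, 1/6]  (j = 0..1)
p_3 = [2/3, 1/3]  (j = 0..1)
p_4 = [1/2, 17/36, 1/36]  (j = 0..2)
p_5 = [0, 11/12, 1/12]  (j = 0..2)
p_6 = [0, 5/6, 35/216, 1/216]  (j = 0..3)
p_7 = [0, 11/18, 10/27, 1/54]  (j = 0..3)
E[N_7] = Σ j·p_7(j) = 38/27;  E[N_7²] = Σ j²·p_7(j) = 61/27
Var[N_7] = 61/27 − (38/27)² = 203/729


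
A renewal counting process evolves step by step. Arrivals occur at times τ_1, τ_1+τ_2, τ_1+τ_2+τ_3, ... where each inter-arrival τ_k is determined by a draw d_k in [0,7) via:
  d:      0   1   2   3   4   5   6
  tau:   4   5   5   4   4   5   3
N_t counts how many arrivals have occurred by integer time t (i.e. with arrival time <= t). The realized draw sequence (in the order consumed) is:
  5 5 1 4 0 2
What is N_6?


draw d_1=5: τ_1=5, arrival time A_1=5
draw d_2=5: τ_2=5, arrival time A_2=10
draw d_3=1: τ_3=5, arrival time A_3=15
draw d_4=4: τ_4=4, arrival time A_4=19
draw d_5=0: τ_5=4, arrival time A_5=23
draw d_6=2: τ_6=5, arrival time A_6=28
N_t over t=0..6: 0:0 1:0 2:0 3:0 4:0 5:1 6:1

1


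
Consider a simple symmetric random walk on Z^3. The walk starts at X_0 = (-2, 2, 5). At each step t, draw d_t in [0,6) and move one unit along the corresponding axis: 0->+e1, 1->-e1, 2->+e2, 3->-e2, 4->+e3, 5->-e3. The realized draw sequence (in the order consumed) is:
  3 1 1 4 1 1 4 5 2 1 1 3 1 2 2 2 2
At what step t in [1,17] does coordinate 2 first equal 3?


15

t=0: X=(-2, 2, 5), d=3 → -e2, X_1=(-2, 1, 5)
t=1: X=(-2, 1, 5), d=1 → -e1, X_2=(-3, 1, 5)
t=2: X=(-3, 1, 5), d=1 → -e1, X_3=(-4, 1, 5)
t=3: X=(-4, 1, 5), d=4 → +e3, X_4=(-4, 1, 6)
t=4: X=(-4, 1, 6), d=1 → -e1, X_5=(-5, 1, 6)
t=5: X=(-5, 1, 6), d=1 → -e1, X_6=(-6, 1, 6)
t=6: X=(-6, 1, 6), d=4 → +e3, X_7=(-6, 1, 7)
t=7: X=(-6, 1, 7), d=5 → -e3, X_8=(-6, 1, 6)
t=8: X=(-6, 1, 6), d=2 → +e2, X_9=(-6, 2, 6)
t=9: X=(-6, 2, 6), d=1 → -e1, X_10=(-7, 2, 6)
t=10: X=(-7, 2, 6), d=1 → -e1, X_11=(-8, 2, 6)
t=11: X=(-8, 2, 6), d=3 → -e2, X_12=(-8, 1, 6)
t=12: X=(-8, 1, 6), d=1 → -e1, X_13=(-9, 1, 6)
t=13: X=(-9, 1, 6), d=2 → +e2, X_14=(-9, 2, 6)
t=14: X=(-9, 2, 6), d=2 → +e2, X_15=(-9, 3, 6)
t=15: X=(-9, 3, 6), d=2 → +e2, X_16=(-9, 4, 6)
t=16: X=(-9, 4, 6), d=2 → +e2, X_17=(-9, 5, 6)
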